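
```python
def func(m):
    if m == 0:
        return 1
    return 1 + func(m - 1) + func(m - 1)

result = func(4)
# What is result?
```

func(m) = 1 + 2·func(m-1), func(0)=1. Closed form: (1+1)·2^4 - 1 = 31.

Answer: 31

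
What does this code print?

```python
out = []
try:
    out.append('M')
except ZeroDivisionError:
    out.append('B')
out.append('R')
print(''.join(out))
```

Execution trace: 'M' (try body, no exception) → 'R' (after the try/except). Output: MR

Answer: MR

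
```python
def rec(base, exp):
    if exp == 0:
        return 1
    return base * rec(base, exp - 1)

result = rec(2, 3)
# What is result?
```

rec(2, 3) = 2 * 2 * 2 = 8

Answer: 8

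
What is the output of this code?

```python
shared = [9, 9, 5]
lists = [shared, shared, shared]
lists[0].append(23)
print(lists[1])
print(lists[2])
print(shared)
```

Key concept: list of same reference.
Step by step:
`shared = [9, 9, 5]` → shared = [9, 9, 5]
`lists = [shared, shared, shared]` → lists = [[9, 9, 5], [9, 9, 5], [9, 9, 5]]
`lists[0].append(23)` → shared = [9, 9, 5, 23]; lists = [[9, 9, 5, 23], [9, 9, 5, 23], [9, 9, 5, 23]]
`print(lists[1])` → prints [9, 9, 5, 23]
`print(lists[2])` → prints [9, 9, 5, 23]
`print(shared)` → prints [9, 9, 5, 23]

Answer:
[9, 9, 5, 23]
[9, 9, 5, 23]
[9, 9, 5, 23]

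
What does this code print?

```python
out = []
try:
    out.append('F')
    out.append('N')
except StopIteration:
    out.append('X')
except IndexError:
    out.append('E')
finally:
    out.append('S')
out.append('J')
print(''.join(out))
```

Execution trace: 'F' (try body) → 'N' (try body, no exception) → 'S' (finally) → 'J' (after the try/except). Output: FNSJ

Answer: FNSJ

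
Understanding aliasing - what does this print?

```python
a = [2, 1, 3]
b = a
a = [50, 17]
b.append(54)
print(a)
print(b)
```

Key concept: rebinding vs mutation: a is rebound to a new list, b still points at the original.
Step by step:
`a = [2, 1, 3]` → a = [2, 1, 3]
`b = a` → b = [2, 1, 3] (same object as a)
`a = [50, 17]` → a = [50, 17]
`b.append(54)` → b = [2, 1, 3, 54]
`print(a)` → prints [50, 17]
`print(b)` → prints [2, 1, 3, 54]

Answer:
[50, 17]
[2, 1, 3, 54]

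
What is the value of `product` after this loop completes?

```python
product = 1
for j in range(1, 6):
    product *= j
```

5! = 120
`product` takes the values: 1 → 2 → 6 → 24 → 120

Answer: 120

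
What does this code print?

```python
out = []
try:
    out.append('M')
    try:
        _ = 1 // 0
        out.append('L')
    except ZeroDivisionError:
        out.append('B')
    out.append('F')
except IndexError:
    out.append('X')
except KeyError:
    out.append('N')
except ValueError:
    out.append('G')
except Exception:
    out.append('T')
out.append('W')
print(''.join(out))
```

Execution trace: 'M' (try body) → 'B' (inner except ZeroDivisionError) → 'F' (try body, no exception) → 'W' (after the try/except). Output: MBFW

Answer: MBFW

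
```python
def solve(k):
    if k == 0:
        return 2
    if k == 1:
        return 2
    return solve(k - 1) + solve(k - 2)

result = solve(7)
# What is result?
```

Build up from base cases: solve(0)=2, solve(1)=2, solve(2)=4, solve(3)=6, solve(4)=10, solve(5)=16, solve(6)=26, ..., solve(7)=42

Answer: 42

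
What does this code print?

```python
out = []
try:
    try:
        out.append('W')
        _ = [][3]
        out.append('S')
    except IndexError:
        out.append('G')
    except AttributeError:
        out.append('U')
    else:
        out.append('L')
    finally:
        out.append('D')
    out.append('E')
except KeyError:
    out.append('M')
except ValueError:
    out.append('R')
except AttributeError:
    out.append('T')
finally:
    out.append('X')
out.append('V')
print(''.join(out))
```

Execution trace: 'W' (inner try body) → 'G' (inner except IndexError) → 'D' (inner finally) → 'E' (try body, no exception) → 'X' (finally) → 'V' (after the try/except). Output: WGDEXV

Answer: WGDEXV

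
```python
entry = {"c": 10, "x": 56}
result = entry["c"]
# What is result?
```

Trace:
`entry = {"c": 10, "x": 56}` → entry = {'c': 10, 'x': 56}
`result = entry["c"]` → result = 10
So result = 10

Answer: 10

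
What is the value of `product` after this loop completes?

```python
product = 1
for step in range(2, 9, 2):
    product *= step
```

Product of even numbers 2 to 8
`product` takes the values: 1 → 2 → 8 → 48 → 384

Answer: 384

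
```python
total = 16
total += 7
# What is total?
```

Trace:
`total = 16` → total = 16
`total += 7` → total = 23
So total = 23

Answer: 23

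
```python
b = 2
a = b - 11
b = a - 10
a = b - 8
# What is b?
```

Trace:
`b = 2` → b = 2
`a = b - 11` → a = -9
`b = a - 10` → b = -19
`a = b - 8` → a = -27
So b = -19

Answer: -19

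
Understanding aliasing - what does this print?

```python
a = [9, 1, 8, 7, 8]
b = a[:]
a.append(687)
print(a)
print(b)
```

Key concept: slice [:] creates copy.
Step by step:
`a = [9, 1, 8, 7, 8]` → a = [9, 1, 8, 7, 8]
`b = a[:]` → b = [9, 1, 8, 7, 8]
`a.append(687)` → a = [9, 1, 8, 7, 8, 687]
`print(a)` → prints [9, 1, 8, 7, 8, 687]
`print(b)` → prints [9, 1, 8, 7, 8]

Answer:
[9, 1, 8, 7, 8, 687]
[9, 1, 8, 7, 8]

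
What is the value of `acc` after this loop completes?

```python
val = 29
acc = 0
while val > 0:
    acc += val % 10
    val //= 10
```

Sum digits of 29
`acc` takes the values: 0 → 9 → 11

Answer: 11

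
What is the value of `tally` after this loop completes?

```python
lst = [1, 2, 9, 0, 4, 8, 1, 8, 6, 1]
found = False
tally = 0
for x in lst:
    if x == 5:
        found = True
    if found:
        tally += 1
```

Count elements after first 5 in [1, 2, 9, 0, 4, 8, 1, 8, 6, 1]
`tally` takes the values: 0

Answer: 0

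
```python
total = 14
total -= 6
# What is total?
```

Trace:
`total = 14` → total = 14
`total -= 6` → total = 8
So total = 8

Answer: 8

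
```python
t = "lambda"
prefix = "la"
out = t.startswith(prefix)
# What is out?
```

Trace:
`t = "lambda"` → t = 'lambda'
`prefix = "la"` → prefix = 'la'
`out = t.startswith(prefix)` → out = True
So out = True

Answer: True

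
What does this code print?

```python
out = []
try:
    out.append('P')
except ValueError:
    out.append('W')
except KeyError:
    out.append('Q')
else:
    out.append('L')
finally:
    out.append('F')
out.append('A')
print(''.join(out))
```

Execution trace: 'P' (try body, no exception) → 'L' (else) → 'F' (finally) → 'A' (after the try/except). Output: PLFA

Answer: PLFA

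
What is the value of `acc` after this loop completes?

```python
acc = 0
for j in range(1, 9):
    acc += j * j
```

Sum of squares 1² to 8² = 204
`acc` takes the values: 0 → 1 → 5 → 14 → 30 → 55 → 91 → 140 → 204

Answer: 204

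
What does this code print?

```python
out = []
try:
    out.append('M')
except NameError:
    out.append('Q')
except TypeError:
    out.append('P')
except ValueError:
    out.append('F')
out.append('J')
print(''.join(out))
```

Execution trace: 'M' (try body, no exception) → 'J' (after the try/except). Output: MJ

Answer: MJ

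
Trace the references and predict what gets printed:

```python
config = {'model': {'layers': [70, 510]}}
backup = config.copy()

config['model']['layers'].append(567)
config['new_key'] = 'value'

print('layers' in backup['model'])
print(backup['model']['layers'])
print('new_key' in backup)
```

Key concept: shallow copy gotcha with nested dict.
Step by step:
`config = {'model': {'layers': [70, 510]}}` → config = {'model': {'layers': [70, 510]}}
`backup = config.copy()` → backup = {'model': {'layers': [70, 510]}}
`config['model']['layers'].append(567)` → config = {'model': {'layers': [70, 510, 567]}}; backup = {'model': {'layers': [70, 510, 567]}}
`config['new_key'] = 'value'` → config = {'model': {'layers': [70, 510, 567]}, 'new_key': 'value'}
`print('layers' in backup['model'])` → prints True
`print(backup['model']['layers'])` → prints [70, 510, 567]
`print('new_key' in backup)` → prints False

Answer:
True
[70, 510, 567]
False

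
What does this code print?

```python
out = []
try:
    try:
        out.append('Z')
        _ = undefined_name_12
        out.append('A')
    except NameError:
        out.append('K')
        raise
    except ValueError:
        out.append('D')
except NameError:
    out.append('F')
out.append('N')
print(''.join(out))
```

Execution trace: 'Z' (inner try body) → 'K' (inner except NameError) → 'F' (outer except NameError) → 'N' (after the try/except). Output: ZKFN

Answer: ZKFN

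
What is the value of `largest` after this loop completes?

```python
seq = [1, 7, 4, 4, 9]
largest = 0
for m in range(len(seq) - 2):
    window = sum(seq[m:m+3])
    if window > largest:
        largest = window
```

Max sum of 3-element window in [1, 7, 4, 4, 9]
`largest` takes the values: 0 → 12 → 15 → 17

Answer: 17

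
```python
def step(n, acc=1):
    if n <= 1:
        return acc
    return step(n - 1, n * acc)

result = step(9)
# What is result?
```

Accumulator trace (n, acc): (9, 1) -> (8, 9) -> (7, 72) -> (6, 504) -> (5, 3024) -> (4, 15120) -> (3, 60480) -> (2, 181440) -> (1, 362880) -> return 362880

Answer: 362880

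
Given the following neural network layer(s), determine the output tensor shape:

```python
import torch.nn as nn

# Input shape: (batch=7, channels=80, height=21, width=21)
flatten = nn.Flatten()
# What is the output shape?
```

Input: (7, 80, 21, 21) -> Output: (7, 35280)

Answer: (7, 35280)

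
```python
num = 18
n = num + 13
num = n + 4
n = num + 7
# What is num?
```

Trace:
`num = 18` → num = 18
`n = num + 13` → n = 31
`num = n + 4` → num = 35
`n = num + 7` → n = 42
So num = 35

Answer: 35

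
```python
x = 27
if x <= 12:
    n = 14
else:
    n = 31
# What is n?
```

Trace:
`x = 27` → x = 27
`if x <= 12: ...` → x <= 12 is False, take else branch → n = 31
So n = 31

Answer: 31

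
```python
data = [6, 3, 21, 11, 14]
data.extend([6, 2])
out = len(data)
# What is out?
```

Trace:
`data = [6, 3, 21, 11, 14]` → data = [6, 3, 21, 11, 14]
`data.extend([6, 2])` → data = [6, 3, 21, 11, 14, 6, 2]
`out = len(data)` → out = 7
So out = 7

Answer: 7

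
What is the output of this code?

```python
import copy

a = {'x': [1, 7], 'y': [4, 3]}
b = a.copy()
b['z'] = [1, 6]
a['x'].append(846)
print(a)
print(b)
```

Key concept: shallow copy of dict with mutable values.
Step by step:
`a = {'x': [1, 7], 'y': [4, 3]}` → a = {'x': [1, 7], 'y': [4, 3]}
`b = a.copy()` → b = {'x': [1, 7], 'y': [4, 3]}
`b['z'] = [1, 6]` → b = {'x': [1, 7], 'y': [4, 3], 'z': [1, 6]}
`a['x'].append(846)` → a = {'x': [1, 7, 846], 'y': [4, 3]}; b = {'x': [1, 7, 846], 'y': [4, 3], 'z': [1, 6]}
`print(a)` → prints {'x': [1, 7, 846], 'y': [4, 3]}
`print(b)` → prints {'x': [1, 7, 846], 'y': [4, 3], 'z': [1, 6]}

Answer:
{'x': [1, 7, 846], 'y': [4, 3]}
{'x': [1, 7, 846], 'y': [4, 3], 'z': [1, 6]}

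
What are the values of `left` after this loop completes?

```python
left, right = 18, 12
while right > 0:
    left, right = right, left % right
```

GCD of 18 and 12
`left` takes the values: 18 → 12 → 6

Answer: 6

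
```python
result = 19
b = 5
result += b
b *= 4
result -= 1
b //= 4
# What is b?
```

Trace:
`result = 19` → result = 19
`b = 5` → b = 5
`result += b` → result = 24
`b *= 4` → b = 20
`result -= 1` → result = 23
`b //= 4` → b = 5
So b = 5

Answer: 5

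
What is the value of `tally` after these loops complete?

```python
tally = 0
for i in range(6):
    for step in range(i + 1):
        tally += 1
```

Triangle: 1 + 2 + ... + 6
`tally` takes the values: 0 → 1 → 2 → 3 → 4 → 5 → 6 → 7 → 8 → 9 → 10 → 11 → 12 → 13 → 14 → 15 → 16 → 17 → 18 → 19 → 20 → 21

Answer: 21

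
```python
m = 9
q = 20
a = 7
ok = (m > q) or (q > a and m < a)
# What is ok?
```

Trace:
`m = 9` → m = 9
`q = 20` → q = 20
`a = 7` → a = 7
`ok = (m > q) or (q > a and m < a)` → ok = False
So ok = False

Answer: False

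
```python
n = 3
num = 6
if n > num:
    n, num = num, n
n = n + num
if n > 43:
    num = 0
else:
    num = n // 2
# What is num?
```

Trace:
`n = 3` → n = 3
`num = 6` → num = 6
`if n > num: ...` → n > num is False → no variable changes
`n = n + num` → n = 9
`if n > 43: ...` → n > 43 is False, take else branch → num = 4
So num = 4

Answer: 4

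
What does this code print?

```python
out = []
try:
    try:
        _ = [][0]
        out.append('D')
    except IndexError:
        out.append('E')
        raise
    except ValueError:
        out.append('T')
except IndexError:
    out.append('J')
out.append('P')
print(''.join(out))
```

Execution trace: 'E' (inner except IndexError) → 'J' (outer except IndexError) → 'P' (after the try/except). Output: EJP

Answer: EJP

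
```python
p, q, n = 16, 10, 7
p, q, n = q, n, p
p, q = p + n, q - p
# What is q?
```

Trace:
`p, q, n = 16, 10, 7` → p = 16; q = 10; n = 7
`p, q, n = q, n, p` → p = 10; q = 7; n = 16
`p, q = p + n, q - p` → p = 26; q = -3
So q = -3

Answer: -3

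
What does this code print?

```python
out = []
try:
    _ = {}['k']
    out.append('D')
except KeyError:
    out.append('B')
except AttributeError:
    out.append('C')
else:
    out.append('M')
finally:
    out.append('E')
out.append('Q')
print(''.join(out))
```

Execution trace: 'B' (except KeyError) → 'E' (finally) → 'Q' (after the try/except). Output: BEQ

Answer: BEQ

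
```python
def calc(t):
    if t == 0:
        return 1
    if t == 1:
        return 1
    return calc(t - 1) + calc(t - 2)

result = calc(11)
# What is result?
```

Build up from base cases: calc(0)=1, calc(1)=1, calc(2)=2, calc(3)=3, calc(4)=5, calc(5)=8, calc(6)=13, ..., calc(11)=144

Answer: 144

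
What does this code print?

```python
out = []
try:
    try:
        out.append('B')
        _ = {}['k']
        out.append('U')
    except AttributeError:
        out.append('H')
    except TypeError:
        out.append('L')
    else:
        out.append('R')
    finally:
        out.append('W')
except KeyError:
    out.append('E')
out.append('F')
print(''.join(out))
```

Execution trace: 'B' (try body) → 'W' (finally) → 'E' (outer except KeyError) → 'F' (after the try/except). Output: BWEF

Answer: BWEF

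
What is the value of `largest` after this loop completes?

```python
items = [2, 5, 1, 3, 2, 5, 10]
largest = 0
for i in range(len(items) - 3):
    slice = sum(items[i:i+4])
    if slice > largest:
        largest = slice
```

Max sum of 4-element window in [2, 5, 1, 3, 2, 5, 10]
`largest` takes the values: 0 → 11 → 20

Answer: 20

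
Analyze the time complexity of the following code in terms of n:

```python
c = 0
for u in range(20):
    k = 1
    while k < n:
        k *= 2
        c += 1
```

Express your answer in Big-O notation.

Each loop level contributes: 1 × log n. Multiplying the contributions gives O(log n).

Answer: O(log n)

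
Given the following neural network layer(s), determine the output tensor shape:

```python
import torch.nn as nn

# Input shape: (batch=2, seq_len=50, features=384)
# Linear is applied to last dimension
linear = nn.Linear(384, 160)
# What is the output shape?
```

Input: (2, 50, 384) -> Output: (2, 50, 160)

Answer: (2, 50, 160)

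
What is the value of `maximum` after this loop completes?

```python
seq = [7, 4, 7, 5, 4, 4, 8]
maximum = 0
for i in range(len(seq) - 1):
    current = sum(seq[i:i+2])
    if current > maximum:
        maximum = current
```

Max sum of 2-element window in [7, 4, 7, 5, 4, 4, 8]
`maximum` takes the values: 0 → 11 → 12

Answer: 12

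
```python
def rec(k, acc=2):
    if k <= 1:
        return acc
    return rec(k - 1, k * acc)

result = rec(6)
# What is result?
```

Accumulator trace (n, acc): (6, 2) -> (5, 12) -> (4, 60) -> (3, 240) -> (2, 720) -> (1, 1440) -> return 1440

Answer: 1440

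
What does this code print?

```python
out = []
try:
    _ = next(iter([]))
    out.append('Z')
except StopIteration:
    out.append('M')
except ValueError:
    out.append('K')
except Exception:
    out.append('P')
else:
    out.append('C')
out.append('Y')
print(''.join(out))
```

Execution trace: 'M' (except StopIteration) → 'Y' (after the try/except). Output: MY

Answer: MY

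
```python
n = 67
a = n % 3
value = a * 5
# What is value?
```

Trace:
`n = 67` → n = 67
`a = n % 3` → a = 1
`value = a * 5` → value = 5
So value = 5

Answer: 5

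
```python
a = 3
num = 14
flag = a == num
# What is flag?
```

Trace:
`a = 3` → a = 3
`num = 14` → num = 14
`flag = a == num` → flag = False
So flag = False

Answer: False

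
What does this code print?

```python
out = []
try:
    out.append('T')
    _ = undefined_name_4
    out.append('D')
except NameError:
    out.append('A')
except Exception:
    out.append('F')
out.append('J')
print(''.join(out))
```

Execution trace: 'T' (try body) → 'A' (except NameError) → 'J' (after the try/except). Output: TAJ

Answer: TAJ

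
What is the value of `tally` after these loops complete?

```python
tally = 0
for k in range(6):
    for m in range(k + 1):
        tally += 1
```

Triangle: 1 + 2 + ... + 6
`tally` takes the values: 0 → 1 → 2 → 3 → 4 → 5 → 6 → 7 → 8 → 9 → 10 → 11 → 12 → 13 → 14 → 15 → 16 → 17 → 18 → 19 → 20 → 21

Answer: 21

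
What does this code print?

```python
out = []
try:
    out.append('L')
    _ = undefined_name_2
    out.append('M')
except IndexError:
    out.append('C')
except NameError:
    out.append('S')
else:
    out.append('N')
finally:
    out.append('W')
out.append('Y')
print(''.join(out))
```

Execution trace: 'L' (try body) → 'S' (except NameError) → 'W' (finally) → 'Y' (after the try/except). Output: LSWY

Answer: LSWY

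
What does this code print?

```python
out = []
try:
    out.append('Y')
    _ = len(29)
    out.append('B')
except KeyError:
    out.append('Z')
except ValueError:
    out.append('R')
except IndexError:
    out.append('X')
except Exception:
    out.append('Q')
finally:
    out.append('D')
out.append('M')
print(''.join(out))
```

Execution trace: 'Y' (try body) → 'Q' (except Exception) → 'D' (finally) → 'M' (after the try/except). Output: YQDM

Answer: YQDM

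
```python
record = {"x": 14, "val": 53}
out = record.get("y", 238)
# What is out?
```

Trace:
`record = {"x": 14, "val": 53}` → record = {'x': 14, 'val': 53}
`out = record.get("y", 238)` → out = 238
So out = 238

Answer: 238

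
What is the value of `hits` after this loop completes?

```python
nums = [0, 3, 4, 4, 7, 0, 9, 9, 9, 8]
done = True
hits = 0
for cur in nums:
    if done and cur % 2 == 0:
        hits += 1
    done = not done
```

Count even values at even positions
`hits` takes the values: 0 → 1 → 2

Answer: 2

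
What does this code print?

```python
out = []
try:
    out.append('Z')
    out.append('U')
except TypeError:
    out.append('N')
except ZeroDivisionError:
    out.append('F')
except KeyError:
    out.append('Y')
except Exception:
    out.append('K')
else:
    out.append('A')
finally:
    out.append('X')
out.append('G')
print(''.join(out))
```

Execution trace: 'Z' (try body) → 'U' (try body, no exception) → 'A' (else) → 'X' (finally) → 'G' (after the try/except). Output: ZUAXG

Answer: ZUAXG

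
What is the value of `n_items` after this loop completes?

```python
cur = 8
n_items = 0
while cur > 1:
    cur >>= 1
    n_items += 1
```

Count right shifts until 1
`n_items` takes the values: 0 → 1 → 2 → 3

Answer: 3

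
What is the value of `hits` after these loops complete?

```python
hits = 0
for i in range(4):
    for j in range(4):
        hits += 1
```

4 * 4 = 16
`hits` takes the values: 0 → 1 → 2 → 3 → 4 → 5 → 6 → 7 → 8 → 9 → 10 → 11 → 12 → 13 → 14 → 15 → 16

Answer: 16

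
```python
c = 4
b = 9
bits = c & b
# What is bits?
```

Trace:
`c = 4` → c = 4
`b = 9` → b = 9
`bits = c & b` → bits = 0
So bits = 0

Answer: 0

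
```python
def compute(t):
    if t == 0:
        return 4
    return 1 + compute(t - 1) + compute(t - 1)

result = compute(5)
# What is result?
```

compute(t) = 1 + 2·compute(t-1), compute(0)=4. Closed form: (4+1)·2^5 - 1 = 159.

Answer: 159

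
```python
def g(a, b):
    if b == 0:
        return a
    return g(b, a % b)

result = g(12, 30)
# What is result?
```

g(12, 30) -> g(30, 12) -> g(12, 6) -> g(6, 0) -> 6

Answer: 6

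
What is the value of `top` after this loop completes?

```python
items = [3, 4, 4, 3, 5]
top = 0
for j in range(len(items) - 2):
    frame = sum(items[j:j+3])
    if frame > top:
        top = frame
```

Max sum of 3-element window in [3, 4, 4, 3, 5]
`top` takes the values: 0 → 11 → 12

Answer: 12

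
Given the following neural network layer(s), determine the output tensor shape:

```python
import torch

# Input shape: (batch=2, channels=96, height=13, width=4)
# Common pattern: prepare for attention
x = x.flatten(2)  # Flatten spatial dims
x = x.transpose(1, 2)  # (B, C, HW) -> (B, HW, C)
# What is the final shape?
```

Input: (2, 96, 13, 4) -> after flatten(2): (2, 96, 52) -> Output: (2, 52, 96)

Answer: (2, 52, 96)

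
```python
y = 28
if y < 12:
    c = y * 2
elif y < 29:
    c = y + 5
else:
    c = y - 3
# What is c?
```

Trace:
`y = 28` → y = 28
`if y < 12: ...` → y < 12 is False, y < 29 is True → c = 33
So c = 33

Answer: 33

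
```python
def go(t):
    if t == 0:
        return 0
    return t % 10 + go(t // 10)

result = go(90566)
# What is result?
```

Sum of digits of 90566: 6 + 6 + 5 + 0 + 9 = 26

Answer: 26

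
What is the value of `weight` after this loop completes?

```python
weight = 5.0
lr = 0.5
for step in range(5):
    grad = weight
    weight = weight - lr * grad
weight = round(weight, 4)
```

Gradient descent: w = 5.0 * (1 - 0.5)^5
`weight` takes the values: 5.0 → 2.5 → 1.25 → 0.625 → 0.3125 → 0.15625 → 0.1562

Answer: 0.1562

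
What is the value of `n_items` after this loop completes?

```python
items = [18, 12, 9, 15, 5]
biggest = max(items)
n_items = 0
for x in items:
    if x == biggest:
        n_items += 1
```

Count of max value 18 in [18, 12, 9, 15, 5]
`n_items` takes the values: 0 → 1

Answer: 1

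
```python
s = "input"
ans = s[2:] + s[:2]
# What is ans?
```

Trace:
`s = "input"` → s = 'input'
`ans = s[2:] + s[:2]` → ans = 'putin'
So ans = 'putin'

Answer: 'putin'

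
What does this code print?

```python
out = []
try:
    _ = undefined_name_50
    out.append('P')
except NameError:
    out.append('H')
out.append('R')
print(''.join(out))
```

Execution trace: 'H' (except NameError) → 'R' (after the try/except). Output: HR

Answer: HR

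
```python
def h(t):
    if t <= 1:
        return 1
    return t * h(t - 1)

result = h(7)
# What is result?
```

h(7) = 7 * 6 * 5 * 4 * 3 * 2 * 1 = 5040

Answer: 5040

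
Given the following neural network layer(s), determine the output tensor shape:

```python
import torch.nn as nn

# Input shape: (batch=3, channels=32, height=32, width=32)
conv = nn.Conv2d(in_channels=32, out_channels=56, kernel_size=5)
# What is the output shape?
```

Input: (3, 32, 32, 32) -> Output: (3, 56, 28, 28)

Answer: (3, 56, 28, 28)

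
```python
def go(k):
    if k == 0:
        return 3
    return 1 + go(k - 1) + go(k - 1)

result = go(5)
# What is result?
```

go(k) = 1 + 2·go(k-1), go(0)=3. Closed form: (3+1)·2^5 - 1 = 127.

Answer: 127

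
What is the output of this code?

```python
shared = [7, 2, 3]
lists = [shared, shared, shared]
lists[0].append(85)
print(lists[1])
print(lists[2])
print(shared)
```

Key concept: list of same reference.
Step by step:
`shared = [7, 2, 3]` → shared = [7, 2, 3]
`lists = [shared, shared, shared]` → lists = [[7, 2, 3], [7, 2, 3], [7, 2, 3]]
`lists[0].append(85)` → shared = [7, 2, 3, 85]; lists = [[7, 2, 3, 85], [7, 2, 3, 85], [7, 2, 3, 85]]
`print(lists[1])` → prints [7, 2, 3, 85]
`print(lists[2])` → prints [7, 2, 3, 85]
`print(shared)` → prints [7, 2, 3, 85]

Answer:
[7, 2, 3, 85]
[7, 2, 3, 85]
[7, 2, 3, 85]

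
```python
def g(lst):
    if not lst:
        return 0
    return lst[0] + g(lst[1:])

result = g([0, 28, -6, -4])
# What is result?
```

0 + 28 + (-6) + (-4) + 0 = 18

Answer: 18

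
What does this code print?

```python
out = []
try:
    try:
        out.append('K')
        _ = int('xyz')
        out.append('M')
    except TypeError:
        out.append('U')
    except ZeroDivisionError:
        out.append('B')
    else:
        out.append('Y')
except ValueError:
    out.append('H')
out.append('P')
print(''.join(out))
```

Execution trace: 'K' (try body) → 'H' (outer except ValueError) → 'P' (after the try/except). Output: KHP

Answer: KHP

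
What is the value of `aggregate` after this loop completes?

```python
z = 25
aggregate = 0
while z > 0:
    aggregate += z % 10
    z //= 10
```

Sum digits of 25
`aggregate` takes the values: 0 → 5 → 7

Answer: 7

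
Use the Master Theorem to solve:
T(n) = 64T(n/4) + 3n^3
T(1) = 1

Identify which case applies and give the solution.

a=64, b=4, f(n)=3n^3. log_4(64) = 3. Since c=3 = 3, Case 2 applies: T(n) = Θ(n^log_b(a) · log n) = O(n^3 log n).

Answer: O(n^3 log n) - Case 2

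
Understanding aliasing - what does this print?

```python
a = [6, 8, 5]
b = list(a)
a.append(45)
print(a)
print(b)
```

Key concept: list() constructor creates copy.
Step by step:
`a = [6, 8, 5]` → a = [6, 8, 5]
`b = list(a)` → b = [6, 8, 5]
`a.append(45)` → a = [6, 8, 5, 45]
`print(a)` → prints [6, 8, 5, 45]
`print(b)` → prints [6, 8, 5]

Answer:
[6, 8, 5, 45]
[6, 8, 5]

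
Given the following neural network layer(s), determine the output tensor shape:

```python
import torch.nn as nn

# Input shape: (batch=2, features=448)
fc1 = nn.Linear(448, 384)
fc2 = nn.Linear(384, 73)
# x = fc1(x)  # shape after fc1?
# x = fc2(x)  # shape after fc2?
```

Input: (2, 448) -> after fc1: (2, 384) -> Output: (2, 73)

Answer: (2, 73)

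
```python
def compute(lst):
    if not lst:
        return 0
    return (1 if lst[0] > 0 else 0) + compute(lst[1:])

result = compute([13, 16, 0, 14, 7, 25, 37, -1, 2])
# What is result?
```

Count of positive elements in [13, 16, 0, 14, 7, 25, 37, -1, 2] = 7

Answer: 7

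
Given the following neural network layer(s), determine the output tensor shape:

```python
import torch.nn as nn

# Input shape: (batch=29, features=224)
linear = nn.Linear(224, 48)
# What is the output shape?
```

Input: (29, 224) -> Output: (29, 48)

Answer: (29, 48)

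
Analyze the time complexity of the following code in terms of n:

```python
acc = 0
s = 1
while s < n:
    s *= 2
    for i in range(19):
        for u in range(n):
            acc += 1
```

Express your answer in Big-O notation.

Each loop level contributes: log n × 1 × n. Multiplying the contributions gives O(n log n).

Answer: O(n log n)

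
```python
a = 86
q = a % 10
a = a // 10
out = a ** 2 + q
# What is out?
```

Trace:
`a = 86` → a = 86
`q = a % 10` → q = 6
`a = a // 10` → a = 8
`out = a ** 2 + q` → out = 70
So out = 70

Answer: 70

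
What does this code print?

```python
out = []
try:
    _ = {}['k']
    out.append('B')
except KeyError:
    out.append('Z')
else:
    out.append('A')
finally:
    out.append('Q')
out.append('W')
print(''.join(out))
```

Execution trace: 'Z' (except KeyError) → 'Q' (finally) → 'W' (after the try/except). Output: ZQW

Answer: ZQW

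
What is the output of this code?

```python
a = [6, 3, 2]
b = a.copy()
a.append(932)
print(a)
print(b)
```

Key concept: list.copy() creates independent copy.
Step by step:
`a = [6, 3, 2]` → a = [6, 3, 2]
`b = a.copy()` → b = [6, 3, 2]
`a.append(932)` → a = [6, 3, 2, 932]
`print(a)` → prints [6, 3, 2, 932]
`print(b)` → prints [6, 3, 2]

Answer:
[6, 3, 2, 932]
[6, 3, 2]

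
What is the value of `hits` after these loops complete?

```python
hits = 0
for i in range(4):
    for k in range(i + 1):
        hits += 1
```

Triangle: 1 + 2 + ... + 4
`hits` takes the values: 0 → 1 → 2 → 3 → 4 → 5 → 6 → 7 → 8 → 9 → 10

Answer: 10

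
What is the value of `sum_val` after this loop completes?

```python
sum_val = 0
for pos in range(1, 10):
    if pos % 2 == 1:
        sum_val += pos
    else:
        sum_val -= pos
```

Add odd, subtract even
`sum_val` takes the values: 0 → 1 → -1 → 2 → -2 → 3 → -3 → 4 → -4 → 5

Answer: 5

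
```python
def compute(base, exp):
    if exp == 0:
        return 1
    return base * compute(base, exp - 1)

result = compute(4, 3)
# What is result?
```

compute(4, 3) = 4 * 4 * 4 = 64

Answer: 64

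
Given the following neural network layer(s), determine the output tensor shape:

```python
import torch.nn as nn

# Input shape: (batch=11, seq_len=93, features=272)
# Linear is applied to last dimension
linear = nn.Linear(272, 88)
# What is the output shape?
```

Input: (11, 93, 272) -> Output: (11, 93, 88)

Answer: (11, 93, 88)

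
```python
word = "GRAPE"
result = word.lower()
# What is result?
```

Trace:
`word = "GRAPE"` → word = 'GRAPE'
`result = word.lower()` → result = 'grape'
So result = 'grape'

Answer: 'grape'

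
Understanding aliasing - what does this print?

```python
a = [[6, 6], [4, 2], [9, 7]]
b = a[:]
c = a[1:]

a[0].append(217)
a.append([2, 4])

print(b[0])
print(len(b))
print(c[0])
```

Key concept: slice with nested mutation.
Step by step:
`a = [[6, 6], [4, 2], [9, 7]]` → a = [[6, 6], [4, 2], [9, 7]]
`b = a[:]` → b = [[6, 6], [4, 2], [9, 7]]
`c = a[1:]` → c = [[4, 2], [9, 7]]
`a[0].append(217)` → a = [[6, 6, 217], [4, 2], [9, 7]]; b = [[6, 6, 217], [4, 2], [9, 7]]
`a.append([2, 4])` → a = [[6, 6, 217], [4, 2], [9, 7], [2, 4]]
`print(b[0])` → prints [6, 6, 217]
`print(len(b))` → prints 3
`print(c[0])` → prints [4, 2]

Answer:
[6, 6, 217]
3
[4, 2]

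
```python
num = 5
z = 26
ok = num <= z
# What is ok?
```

Trace:
`num = 5` → num = 5
`z = 26` → z = 26
`ok = num <= z` → ok = True
So ok = True

Answer: True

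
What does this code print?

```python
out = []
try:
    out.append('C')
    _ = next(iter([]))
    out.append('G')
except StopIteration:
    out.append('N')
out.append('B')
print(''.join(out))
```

Execution trace: 'C' (try body) → 'N' (except StopIteration) → 'B' (after the try/except). Output: CNB

Answer: CNB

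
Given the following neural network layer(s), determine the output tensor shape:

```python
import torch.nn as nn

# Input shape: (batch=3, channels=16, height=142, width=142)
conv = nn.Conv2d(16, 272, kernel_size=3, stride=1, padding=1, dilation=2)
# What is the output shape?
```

Input: (3, 16, 142, 142) -> Output: (3, 272, 140, 140)

Answer: (3, 272, 140, 140)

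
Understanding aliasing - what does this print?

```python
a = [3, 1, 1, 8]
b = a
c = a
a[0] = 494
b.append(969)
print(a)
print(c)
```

Key concept: multiple aliases.
Step by step:
`a = [3, 1, 1, 8]` → a = [3, 1, 1, 8]
`b = a` → b = [3, 1, 1, 8] (same object as a)
`c = a` → c = [3, 1, 1, 8] (same object as a, b)
`a[0] = 494` → a = [494, 1, 1, 8] (same object as b, c); b = [494, 1, 1, 8] (same object as a, c); c = [494, 1, 1, 8] (same object as a, b)
`b.append(969)` → a = [494, 1, 1, 8, 969] (same object as b, c); b = [494, 1, 1, 8, 969] (same object as a, c); c = [494, 1, 1, 8, 969] (same object as a, b)
`print(a)` → prints [494, 1, 1, 8, 969]
`print(c)` → prints [494, 1, 1, 8, 969]

Answer:
[494, 1, 1, 8, 969]
[494, 1, 1, 8, 969]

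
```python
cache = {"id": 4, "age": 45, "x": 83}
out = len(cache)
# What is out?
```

Trace:
`cache = {"id": 4, "age": 45, "x": 83}` → cache = {'id': 4, 'age': 45, 'x': 83}
`out = len(cache)` → out = 3
So out = 3

Answer: 3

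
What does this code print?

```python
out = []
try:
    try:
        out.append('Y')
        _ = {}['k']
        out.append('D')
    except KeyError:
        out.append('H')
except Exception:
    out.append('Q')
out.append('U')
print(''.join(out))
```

Execution trace: 'Y' (inner try body) → 'H' (inner except KeyError) → 'U' (after the try/except). Output: YHU

Answer: YHU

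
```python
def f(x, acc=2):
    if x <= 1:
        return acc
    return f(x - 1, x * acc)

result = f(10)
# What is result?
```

Accumulator trace (n, acc): (10, 2) -> (9, 20) -> (8, 180) -> (7, 1440) -> (6, 10080) -> (5, 60480) -> (4, 302400) -> (3, 1209600) -> (2, 3628800) -> (1, 7257600) -> return 7257600

Answer: 7257600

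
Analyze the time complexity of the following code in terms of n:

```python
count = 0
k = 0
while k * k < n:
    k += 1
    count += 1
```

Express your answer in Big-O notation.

Each loop level contributes: √n. Multiplying the contributions gives O(√n).

Answer: O(√n)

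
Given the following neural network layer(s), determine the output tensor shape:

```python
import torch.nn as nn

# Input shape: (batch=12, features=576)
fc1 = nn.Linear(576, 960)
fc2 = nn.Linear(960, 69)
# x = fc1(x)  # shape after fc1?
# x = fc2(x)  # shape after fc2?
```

Input: (12, 576) -> after fc1: (12, 960) -> Output: (12, 69)

Answer: (12, 69)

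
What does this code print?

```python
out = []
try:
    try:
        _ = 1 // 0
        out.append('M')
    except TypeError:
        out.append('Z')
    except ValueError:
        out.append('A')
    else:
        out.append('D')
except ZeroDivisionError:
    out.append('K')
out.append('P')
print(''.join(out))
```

Execution trace: 'K' (outer except ZeroDivisionError) → 'P' (after the try/except). Output: KP

Answer: KP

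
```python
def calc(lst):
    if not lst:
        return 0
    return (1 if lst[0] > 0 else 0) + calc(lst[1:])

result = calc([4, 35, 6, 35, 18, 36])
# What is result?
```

Count of positive elements in [4, 35, 6, 35, 18, 36] = 6

Answer: 6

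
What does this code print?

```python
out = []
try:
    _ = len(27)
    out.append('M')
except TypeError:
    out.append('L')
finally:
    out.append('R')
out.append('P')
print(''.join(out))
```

Execution trace: 'L' (except TypeError) → 'R' (finally) → 'P' (after the try/except). Output: LRP

Answer: LRP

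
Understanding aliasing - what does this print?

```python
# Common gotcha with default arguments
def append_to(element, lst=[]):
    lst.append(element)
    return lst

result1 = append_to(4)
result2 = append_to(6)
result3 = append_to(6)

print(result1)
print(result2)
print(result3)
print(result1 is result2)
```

Key concept: mutable default argument gotcha.
Step by step:
`result1 = append_to(4)` → result1 = [4]
`result2 = append_to(6)` → result1 = [4, 6] (same object as result2); result2 = [4, 6] (same object as result1)
`result3 = append_to(6)` → result1 = [4, 6, 6] (same object as result2, result3); result2 = [4, 6, 6] (same object as result1, result3); result3 = [4, 6, 6] (same object as result1, result2)
`print(result1)` → prints [4, 6, 6]
`print(result2)` → prints [4, 6, 6]
`print(result3)` → prints [4, 6, 6]
`print(result1 is result2)` → prints True

Answer:
[4, 6, 6]
[4, 6, 6]
[4, 6, 6]
True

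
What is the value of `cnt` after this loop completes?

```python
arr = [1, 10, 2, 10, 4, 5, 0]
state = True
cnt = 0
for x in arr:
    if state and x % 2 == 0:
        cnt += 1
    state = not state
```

Count even values at even positions
`cnt` takes the values: 0 → 1 → 2 → 3

Answer: 3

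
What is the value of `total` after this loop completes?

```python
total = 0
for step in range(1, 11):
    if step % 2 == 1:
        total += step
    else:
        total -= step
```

Add odd, subtract even
`total` takes the values: 0 → 1 → -1 → 2 → -2 → 3 → -3 → 4 → -4 → 5 → -5

Answer: -5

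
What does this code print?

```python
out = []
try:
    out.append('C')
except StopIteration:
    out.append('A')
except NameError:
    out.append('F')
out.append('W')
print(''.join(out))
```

Execution trace: 'C' (try body, no exception) → 'W' (after the try/except). Output: CW

Answer: CW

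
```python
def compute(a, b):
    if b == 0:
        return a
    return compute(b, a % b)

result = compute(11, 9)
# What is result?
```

compute(11, 9) -> compute(9, 2) -> compute(2, 1) -> compute(1, 0) -> 1

Answer: 1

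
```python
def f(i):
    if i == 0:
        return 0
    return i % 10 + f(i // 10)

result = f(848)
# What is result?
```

Sum of digits of 848: 8 + 4 + 8 = 20

Answer: 20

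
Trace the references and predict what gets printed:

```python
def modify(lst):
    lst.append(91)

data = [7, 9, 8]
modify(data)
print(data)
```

Key concept: function modifies passed list.
Step by step:
`data = [7, 9, 8]` → data = [7, 9, 8]
`modify(data)` → data = [7, 9, 8, 91]
`print(data)` → prints [7, 9, 8, 91]

Answer: [7, 9, 8, 91]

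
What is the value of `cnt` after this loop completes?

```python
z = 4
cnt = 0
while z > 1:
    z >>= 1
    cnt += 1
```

Count right shifts until 1
`cnt` takes the values: 0 → 1 → 2

Answer: 2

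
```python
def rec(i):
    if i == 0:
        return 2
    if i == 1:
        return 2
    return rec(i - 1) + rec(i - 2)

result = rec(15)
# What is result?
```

Build up from base cases: rec(0)=2, rec(1)=2, rec(2)=4, rec(3)=6, rec(4)=10, rec(5)=16, rec(6)=26, ..., rec(15)=1974

Answer: 1974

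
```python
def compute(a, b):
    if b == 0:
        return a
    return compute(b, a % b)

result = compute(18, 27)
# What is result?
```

compute(18, 27) -> compute(27, 18) -> compute(18, 9) -> compute(9, 0) -> 9

Answer: 9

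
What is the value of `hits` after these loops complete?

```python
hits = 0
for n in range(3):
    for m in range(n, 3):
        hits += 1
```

Upper triangle: 3 + 2 + ... + 1
`hits` takes the values: 0 → 1 → 2 → 3 → 4 → 5 → 6

Answer: 6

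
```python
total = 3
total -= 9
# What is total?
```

Trace:
`total = 3` → total = 3
`total -= 9` → total = -6
So total = -6

Answer: -6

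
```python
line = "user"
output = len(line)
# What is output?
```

Trace:
`line = "user"` → line = 'user'
`output = len(line)` → output = 4
So output = 4

Answer: 4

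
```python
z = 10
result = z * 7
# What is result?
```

Trace:
`z = 10` → z = 10
`result = z * 7` → result = 70
So result = 70

Answer: 70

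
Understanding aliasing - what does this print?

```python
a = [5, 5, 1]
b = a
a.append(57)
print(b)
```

Key concept: basic list aliasing.
Step by step:
`a = [5, 5, 1]` → a = [5, 5, 1]
`b = a` → b = [5, 5, 1] (same object as a)
`a.append(57)` → a = [5, 5, 1, 57] (same object as b); b = [5, 5, 1, 57] (same object as a)
`print(b)` → prints [5, 5, 1, 57]

Answer: [5, 5, 1, 57]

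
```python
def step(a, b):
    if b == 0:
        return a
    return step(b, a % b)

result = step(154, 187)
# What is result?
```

step(154, 187) -> step(187, 154) -> step(154, 33) -> step(33, 22) -> step(22, 11) -> step(11, 0) -> 11

Answer: 11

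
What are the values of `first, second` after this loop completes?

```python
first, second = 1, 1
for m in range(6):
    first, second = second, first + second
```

Fibonacci: after 6 iterations
`first, second` takes the values: (1, 1) → (1, 2) → (2, 3) → (3, 5) → (5, 8) → (8, 13) → (13, 21)

Answer: 13, 21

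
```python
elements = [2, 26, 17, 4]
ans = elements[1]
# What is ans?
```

Trace:
`elements = [2, 26, 17, 4]` → elements = [2, 26, 17, 4]
`ans = elements[1]` → ans = 26
So ans = 26

Answer: 26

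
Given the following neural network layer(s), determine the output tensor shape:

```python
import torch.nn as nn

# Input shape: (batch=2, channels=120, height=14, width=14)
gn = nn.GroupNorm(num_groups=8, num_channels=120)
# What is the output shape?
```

Input: (2, 120, 14, 14) -> Output: (2, 120, 14, 14)

Answer: (2, 120, 14, 14)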